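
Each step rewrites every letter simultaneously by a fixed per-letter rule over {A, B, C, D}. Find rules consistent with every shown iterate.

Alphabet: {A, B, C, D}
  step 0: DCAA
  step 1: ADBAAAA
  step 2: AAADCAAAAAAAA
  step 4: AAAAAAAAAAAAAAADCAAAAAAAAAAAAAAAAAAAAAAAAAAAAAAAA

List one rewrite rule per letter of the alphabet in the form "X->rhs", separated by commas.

  step 1 ⇒ step 2: ADBAAAA ⇒ AA·AD·C·AA·AA·AA·AA
    A ↦ AA
    B ↦ C
    D ↦ AD
  step 0 ⇒ step 1: DCAA ⇒ AD·B·AA·AA
    C ↦ B

A->AA, B->C, C->B, D->AD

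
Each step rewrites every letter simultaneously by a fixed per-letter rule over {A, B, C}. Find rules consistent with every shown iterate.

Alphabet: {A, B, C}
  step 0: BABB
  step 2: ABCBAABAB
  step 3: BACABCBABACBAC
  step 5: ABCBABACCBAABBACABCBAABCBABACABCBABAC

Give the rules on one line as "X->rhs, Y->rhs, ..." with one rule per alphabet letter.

A->BA, B->C, C->AB

  step 2 ⇒ step 3: ABCBAABAB ⇒ BA·C·AB·C·BA·BA·C·BA·C
    A ↦ BA
    B ↦ C
    C ↦ AB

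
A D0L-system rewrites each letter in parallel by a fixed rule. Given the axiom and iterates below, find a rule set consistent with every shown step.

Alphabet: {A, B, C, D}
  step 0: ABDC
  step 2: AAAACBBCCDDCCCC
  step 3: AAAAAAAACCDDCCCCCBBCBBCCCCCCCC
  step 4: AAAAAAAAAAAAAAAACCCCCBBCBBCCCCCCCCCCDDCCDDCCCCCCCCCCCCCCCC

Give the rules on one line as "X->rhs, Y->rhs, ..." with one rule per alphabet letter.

A->AA, B->D, C->CC, D->CBB

  step 3 ⇒ step 4: AAAAAAAACCDDCCCCCBBCBBCCCCCCCC ⇒ AA·AA·AA·AA·AA·AA·AA·AA·CC·CC·CBB·CBB·CC·CC·CC·CC·CC·D·D·CC·D·D·CC·CC·CC·CC·CC·CC·CC·CC
    A ↦ AA
    B ↦ D
    C ↦ CC
    D ↦ CBB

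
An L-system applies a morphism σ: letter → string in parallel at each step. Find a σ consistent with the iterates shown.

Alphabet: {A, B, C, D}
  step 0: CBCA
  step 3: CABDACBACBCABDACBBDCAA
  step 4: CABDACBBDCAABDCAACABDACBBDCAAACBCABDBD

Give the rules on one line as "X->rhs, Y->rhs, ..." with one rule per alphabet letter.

A->BD, B->A, C->CA, D->CB

  step 3 ⇒ step 4: CABDACBACBCABDACBBDCAA ⇒ CA·BD·A·CB·BD·CA·A·BD·CA·A·CA·BD·A·CB·BD·CA·A·A·CB·CA·BD·BD
    A ↦ BD
    B ↦ A
    C ↦ CA
    D ↦ CB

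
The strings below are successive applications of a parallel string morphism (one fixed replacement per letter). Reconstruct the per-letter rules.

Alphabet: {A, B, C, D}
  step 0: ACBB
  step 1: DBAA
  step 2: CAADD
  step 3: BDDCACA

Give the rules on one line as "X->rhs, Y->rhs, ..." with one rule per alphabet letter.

  step 2 ⇒ step 3: CAADD ⇒ B·D·D·CA·CA
    A ↦ D
    C ↦ B
    D ↦ CA
  step 0 ⇒ step 1: ACBB ⇒ D·B·A·A
    B ↦ A

A->D, B->A, C->B, D->CA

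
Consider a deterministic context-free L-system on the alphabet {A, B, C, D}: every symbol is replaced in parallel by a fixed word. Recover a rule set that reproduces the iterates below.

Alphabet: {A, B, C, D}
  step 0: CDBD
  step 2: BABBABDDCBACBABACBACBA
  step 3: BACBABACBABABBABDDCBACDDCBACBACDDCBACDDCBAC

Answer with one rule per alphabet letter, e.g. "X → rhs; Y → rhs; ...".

  step 2 ⇒ step 3: BABBABDDCBACBABACBACBA ⇒ BA·C·BA·BA·C·BA·BAB·BAB·DDC·BA·C·DDC·BA·C·BA·C·DDC·BA·C·DDC·BA·C
    A ↦ C
    B ↦ BA
    C ↦ DDC
    D ↦ BAB

A->C, B->BA, C->DDC, D->BAB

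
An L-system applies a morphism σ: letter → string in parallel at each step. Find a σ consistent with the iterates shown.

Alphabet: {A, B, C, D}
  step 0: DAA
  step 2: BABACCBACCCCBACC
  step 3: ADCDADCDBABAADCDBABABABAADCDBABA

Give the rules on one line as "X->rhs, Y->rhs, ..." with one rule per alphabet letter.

A->DCD, B->A, C->BA, D->CC

  step 2 ⇒ step 3: BABACCBACCCCBACC ⇒ A·DCD·A·DCD·BA·BA·A·DCD·BA·BA·BA·BA·A·DCD·BA·BA
    A ↦ DCD
    B ↦ A
    C ↦ BA
    D ↦ CC  (constrained at step 0)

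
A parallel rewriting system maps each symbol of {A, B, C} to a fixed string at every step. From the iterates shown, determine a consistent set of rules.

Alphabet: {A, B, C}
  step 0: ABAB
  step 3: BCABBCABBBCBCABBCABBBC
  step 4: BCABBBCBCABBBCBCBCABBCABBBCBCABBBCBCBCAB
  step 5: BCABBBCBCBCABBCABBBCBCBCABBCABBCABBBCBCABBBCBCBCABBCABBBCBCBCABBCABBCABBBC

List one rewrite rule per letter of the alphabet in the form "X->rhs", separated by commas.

  step 4 ⇒ step 5: BCABBBCBCABBBCBCBCABBCABBBCBCABBBCBCBCAB ⇒ BC·AB·B·BC·BC·BC·AB·BC·AB·B·BC·BC·BC·AB·BC·AB·BC·AB·B·BC·BC·AB·B·BC·BC·BC·AB·BC·AB·B·BC·BC·BC·AB·BC·AB·BC·AB·B·BC
    A ↦ B
    B ↦ BC
    C ↦ AB

A->B, B->BC, C->AB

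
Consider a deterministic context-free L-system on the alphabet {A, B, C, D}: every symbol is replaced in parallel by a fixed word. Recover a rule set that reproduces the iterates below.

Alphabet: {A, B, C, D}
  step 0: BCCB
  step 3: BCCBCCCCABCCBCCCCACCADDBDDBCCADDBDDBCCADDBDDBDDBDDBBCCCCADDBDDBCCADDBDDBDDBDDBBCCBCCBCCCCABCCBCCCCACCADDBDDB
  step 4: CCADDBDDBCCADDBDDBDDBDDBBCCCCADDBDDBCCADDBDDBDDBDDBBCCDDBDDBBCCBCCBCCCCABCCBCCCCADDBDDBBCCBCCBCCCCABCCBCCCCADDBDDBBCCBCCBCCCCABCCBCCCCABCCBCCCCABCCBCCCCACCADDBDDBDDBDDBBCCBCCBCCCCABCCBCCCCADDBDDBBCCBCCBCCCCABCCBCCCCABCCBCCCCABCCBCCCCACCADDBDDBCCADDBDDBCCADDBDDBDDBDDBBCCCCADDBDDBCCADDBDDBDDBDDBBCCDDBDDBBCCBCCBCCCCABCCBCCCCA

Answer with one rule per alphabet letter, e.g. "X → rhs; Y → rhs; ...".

A->BCC, B->CCA, C->DDB, D->BCC

  step 3 ⇒ step 4: BCCBCCCCABCCBCCCCACCADDBDDBCCADDBDDBCCADDBDDBDDBDDBBCCCCADDBDDBCCADDBDDBDDBDDBBCCBCCBCCCCABCCBCCCCACCADDBDDB ⇒ CCA·DDB·DDB·CCA·DDB·DDB·DDB·DDB·BCC·CCA·DDB·DDB·CCA·DDB·DDB·DDB·DDB·BCC·DDB·DDB·BCC·BCC·BCC·CCA·BCC·BCC·CCA·DDB·DDB·BCC·BCC·BCC·CCA·BCC·BCC·CCA·DDB·DDB·BCC·BCC·BCC·CCA·BCC·BCC·CCA·BCC·BCC·CCA·BCC·BCC·CCA·CCA·DDB·DDB·DDB·DDB·BCC·BCC·BCC·CCA·BCC·BCC·CCA·DDB·DDB·BCC·BCC·BCC·CCA·BCC·BCC·CCA·BCC·BCC·CCA·BCC·BCC·CCA·CCA·DDB·DDB·CCA·DDB·DDB·CCA·DDB·DDB·DDB·DDB·BCC·CCA·DDB·DDB·CCA·DDB·DDB·DDB·DDB·BCC·DDB·DDB·BCC·BCC·BCC·CCA·BCC·BCC·CCA
    A ↦ BCC
    B ↦ CCA
    C ↦ DDB
    D ↦ BCC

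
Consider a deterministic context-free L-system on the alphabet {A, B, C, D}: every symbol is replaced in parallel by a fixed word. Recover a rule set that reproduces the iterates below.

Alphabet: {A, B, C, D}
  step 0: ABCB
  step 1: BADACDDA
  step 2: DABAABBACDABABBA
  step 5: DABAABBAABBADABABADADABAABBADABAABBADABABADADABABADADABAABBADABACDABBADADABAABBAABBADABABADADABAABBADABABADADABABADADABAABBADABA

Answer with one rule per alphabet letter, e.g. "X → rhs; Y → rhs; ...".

  step 1 ⇒ step 2: BADACDDA ⇒ DA·BA·AB·BA·CD·AB·AB·BA
    A ↦ BA
    B ↦ DA
    C ↦ CD
    D ↦ AB

A->BA, B->DA, C->CD, D->AB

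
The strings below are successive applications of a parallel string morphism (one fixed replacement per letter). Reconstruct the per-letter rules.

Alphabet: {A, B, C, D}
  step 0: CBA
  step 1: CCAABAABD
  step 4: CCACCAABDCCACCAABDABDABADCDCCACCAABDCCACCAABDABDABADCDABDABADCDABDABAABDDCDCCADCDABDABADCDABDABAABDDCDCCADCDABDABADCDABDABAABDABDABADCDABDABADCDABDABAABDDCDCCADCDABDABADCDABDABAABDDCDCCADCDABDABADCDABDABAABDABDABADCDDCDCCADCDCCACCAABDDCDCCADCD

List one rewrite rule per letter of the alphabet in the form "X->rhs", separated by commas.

  step 0 ⇒ step 1: CBA ⇒ CCA·ABA·ABD
    A ↦ ABD
    B ↦ ABA
    C ↦ CCA
    D ↦ DCD  (constrained at step 1)

A->ABD, B->ABA, C->CCA, D->DCD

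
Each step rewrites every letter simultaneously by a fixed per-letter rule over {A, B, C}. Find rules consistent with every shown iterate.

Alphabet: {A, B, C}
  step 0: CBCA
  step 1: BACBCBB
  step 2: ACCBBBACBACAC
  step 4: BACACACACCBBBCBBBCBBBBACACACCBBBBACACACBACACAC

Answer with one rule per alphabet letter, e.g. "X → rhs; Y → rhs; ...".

  step 1 ⇒ step 2: BACBCBB ⇒ AC·CBB·B·AC·B·AC·AC
    A ↦ CBB
    B ↦ AC
    C ↦ B

A->CBB, B->AC, C->B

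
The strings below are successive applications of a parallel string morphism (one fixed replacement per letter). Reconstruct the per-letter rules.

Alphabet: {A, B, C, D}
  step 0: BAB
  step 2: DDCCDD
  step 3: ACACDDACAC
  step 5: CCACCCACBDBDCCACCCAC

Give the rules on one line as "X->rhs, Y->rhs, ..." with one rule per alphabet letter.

A->B, B->CC, C->D, D->AC

  step 2 ⇒ step 3: DDCCDD ⇒ AC·AC·D·D·AC·AC
    C ↦ D
    D ↦ AC
    A ↦ B  (constrained at step 0)
    B ↦ CC  (constrained at step 0)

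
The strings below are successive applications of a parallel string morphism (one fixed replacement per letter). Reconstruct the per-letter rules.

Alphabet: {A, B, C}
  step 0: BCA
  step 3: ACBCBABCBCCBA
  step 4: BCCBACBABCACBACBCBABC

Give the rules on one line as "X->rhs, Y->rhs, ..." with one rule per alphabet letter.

A->BC, B->A, C->CB

  step 3 ⇒ step 4: ACBCBABCBCCBA ⇒ BC·CB·A·CB·A·BC·A·CB·A·CB·CB·A·BC
    A ↦ BC
    B ↦ A
    C ↦ CB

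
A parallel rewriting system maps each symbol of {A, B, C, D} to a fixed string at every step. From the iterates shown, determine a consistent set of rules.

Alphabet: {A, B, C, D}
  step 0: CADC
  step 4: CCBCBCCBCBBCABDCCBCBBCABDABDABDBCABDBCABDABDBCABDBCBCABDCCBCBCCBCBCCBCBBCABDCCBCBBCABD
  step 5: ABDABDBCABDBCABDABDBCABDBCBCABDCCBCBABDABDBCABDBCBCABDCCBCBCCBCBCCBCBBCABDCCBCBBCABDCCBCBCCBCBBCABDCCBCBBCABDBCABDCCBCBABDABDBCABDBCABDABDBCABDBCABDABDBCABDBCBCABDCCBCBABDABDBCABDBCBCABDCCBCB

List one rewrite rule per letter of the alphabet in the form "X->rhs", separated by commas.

A->CC, B->BC, C->ABD, D->B

  step 4 ⇒ step 5: CCBCBCCBCBBCABDCCBCBBCABDABDABDBCABDBCABDABDBCABDBCBCABDCCBCBCCBCBCCBCBBCABDCCBCBBCABD ⇒ ABD·ABD·BC·ABD·BC·ABD·ABD·BC·ABD·BC·BC·ABD·CC·BC·B·ABD·ABD·BC·ABD·BC·BC·ABD·CC·BC·B·CC·BC·B·CC·BC·B·BC·ABD·CC·BC·B·BC·ABD·CC·BC·B·CC·BC·B·BC·ABD·CC·BC·B·BC·ABD·BC·ABD·CC·BC·B·ABD·ABD·BC·ABD·BC·ABD·ABD·BC·ABD·BC·ABD·ABD·BC·ABD·BC·BC·ABD·CC·BC·B·ABD·ABD·BC·ABD·BC·BC·ABD·CC·BC·B
    A ↦ CC
    B ↦ BC
    C ↦ ABD
    D ↦ B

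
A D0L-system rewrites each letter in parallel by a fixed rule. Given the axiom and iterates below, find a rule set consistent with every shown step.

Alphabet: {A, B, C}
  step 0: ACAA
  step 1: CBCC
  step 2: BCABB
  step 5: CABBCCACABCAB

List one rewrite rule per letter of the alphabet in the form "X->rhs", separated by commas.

  step 1 ⇒ step 2: CBCC ⇒ B·CA·B·B
    B ↦ CA
    C ↦ B
  step 0 ⇒ step 1: ACAA ⇒ C·B·C·C
    A ↦ C

A->C, B->CA, C->B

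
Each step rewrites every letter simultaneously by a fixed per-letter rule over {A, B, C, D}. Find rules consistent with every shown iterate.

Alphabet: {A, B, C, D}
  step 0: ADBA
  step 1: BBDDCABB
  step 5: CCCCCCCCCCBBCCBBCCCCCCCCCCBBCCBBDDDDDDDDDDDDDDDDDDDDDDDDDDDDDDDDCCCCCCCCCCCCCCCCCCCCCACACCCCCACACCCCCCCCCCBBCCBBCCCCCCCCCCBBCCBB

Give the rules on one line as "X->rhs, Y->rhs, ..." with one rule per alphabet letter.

  step 0 ⇒ step 1: ADBA ⇒ BB·DD·CA·BB
    A ↦ BB
    B ↦ CA
    D ↦ DD
    C ↦ CC  (constrained at step 1)

A->BB, B->CA, C->CC, D->DD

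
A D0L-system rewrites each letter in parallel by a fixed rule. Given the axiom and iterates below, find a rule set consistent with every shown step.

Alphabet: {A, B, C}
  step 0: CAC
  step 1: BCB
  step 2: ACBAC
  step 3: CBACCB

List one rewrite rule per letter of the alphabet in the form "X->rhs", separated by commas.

A->C, B->AC, C->B

  step 2 ⇒ step 3: ACBAC ⇒ C·B·AC·C·B
    A ↦ C
    B ↦ AC
    C ↦ B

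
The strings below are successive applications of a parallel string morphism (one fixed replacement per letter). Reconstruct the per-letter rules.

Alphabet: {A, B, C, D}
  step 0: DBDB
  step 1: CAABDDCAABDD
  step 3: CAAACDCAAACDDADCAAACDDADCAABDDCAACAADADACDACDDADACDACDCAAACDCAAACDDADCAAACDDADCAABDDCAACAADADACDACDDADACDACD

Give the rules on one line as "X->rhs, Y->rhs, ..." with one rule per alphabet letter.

  step 0 ⇒ step 1: DBDB ⇒ CAA·BDD·CAA·BDD
    B ↦ BDD
    D ↦ CAA
    A ↦ ACD  (constrained at step 1)
    C ↦ DAD  (constrained at step 1)

A->ACD, B->BDD, C->DAD, D->CAA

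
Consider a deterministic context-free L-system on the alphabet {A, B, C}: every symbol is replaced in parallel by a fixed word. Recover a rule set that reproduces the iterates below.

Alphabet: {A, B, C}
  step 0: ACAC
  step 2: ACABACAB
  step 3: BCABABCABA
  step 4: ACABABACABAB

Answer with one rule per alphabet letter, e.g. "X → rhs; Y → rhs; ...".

  step 3 ⇒ step 4: BCABABCABA ⇒ A·CA·B·A·B·A·CA·B·A·B
    A ↦ B
    B ↦ A
    C ↦ CA

A->B, B->A, C->CA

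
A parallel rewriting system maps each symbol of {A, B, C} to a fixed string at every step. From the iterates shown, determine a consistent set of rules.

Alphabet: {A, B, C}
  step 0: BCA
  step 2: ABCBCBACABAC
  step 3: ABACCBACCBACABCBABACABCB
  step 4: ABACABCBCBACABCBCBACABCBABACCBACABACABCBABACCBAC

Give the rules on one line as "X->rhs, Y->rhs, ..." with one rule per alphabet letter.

A->AB, B->AC, C->CB

  step 3 ⇒ step 4: ABACCBACCBACABCBABACABCB ⇒ AB·AC·AB·CB·CB·AC·AB·CB·CB·AC·AB·CB·AB·AC·CB·AC·AB·AC·AB·CB·AB·AC·CB·AC
    A ↦ AB
    B ↦ AC
    C ↦ CB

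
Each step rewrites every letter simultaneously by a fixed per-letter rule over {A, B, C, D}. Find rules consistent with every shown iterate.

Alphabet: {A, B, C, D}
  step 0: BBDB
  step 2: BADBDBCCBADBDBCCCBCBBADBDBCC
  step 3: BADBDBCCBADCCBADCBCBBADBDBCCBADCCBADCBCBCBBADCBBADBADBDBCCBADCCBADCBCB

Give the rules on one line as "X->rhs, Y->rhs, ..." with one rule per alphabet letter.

  step 2 ⇒ step 3: BADBDBCCBADBDBCCCBCBBADBDBCC ⇒ BAD·BDB·CC·BAD·CC·BAD·CB·CB·BAD·BDB·CC·BAD·CC·BAD·CB·CB·CB·BAD·CB·BAD·BAD·BDB·CC·BAD·CC·BAD·CB·CB
    A ↦ BDB
    B ↦ BAD
    C ↦ CB
    D ↦ CC

A->BDB, B->BAD, C->CB, D->CC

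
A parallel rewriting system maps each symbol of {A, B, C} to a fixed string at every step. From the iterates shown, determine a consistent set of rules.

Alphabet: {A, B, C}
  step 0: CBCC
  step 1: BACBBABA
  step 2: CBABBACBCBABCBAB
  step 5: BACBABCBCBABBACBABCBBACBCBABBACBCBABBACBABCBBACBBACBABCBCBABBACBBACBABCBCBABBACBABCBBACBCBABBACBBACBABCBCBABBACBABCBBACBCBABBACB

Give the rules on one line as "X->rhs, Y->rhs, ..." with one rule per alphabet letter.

  step 1 ⇒ step 2: BACBBABA ⇒ CB·AB·BA·CB·CB·AB·CB·AB
    A ↦ AB
    B ↦ CB
    C ↦ BA

A->AB, B->CB, C->BA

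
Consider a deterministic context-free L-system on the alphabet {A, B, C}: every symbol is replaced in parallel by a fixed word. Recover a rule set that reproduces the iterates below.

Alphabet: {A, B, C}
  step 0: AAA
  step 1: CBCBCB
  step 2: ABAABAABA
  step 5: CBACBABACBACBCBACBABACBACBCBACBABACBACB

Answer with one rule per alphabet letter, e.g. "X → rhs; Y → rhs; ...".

  step 1 ⇒ step 2: CBCBCB ⇒ AB·A·AB·A·AB·A
    B ↦ A
    C ↦ AB
  step 0 ⇒ step 1: AAA ⇒ CB·CB·CB
    A ↦ CB

A->CB, B->A, C->AB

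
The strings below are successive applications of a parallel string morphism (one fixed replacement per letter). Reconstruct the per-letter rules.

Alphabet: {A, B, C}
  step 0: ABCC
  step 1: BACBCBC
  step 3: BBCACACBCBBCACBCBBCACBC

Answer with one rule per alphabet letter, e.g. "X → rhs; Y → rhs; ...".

  step 0 ⇒ step 1: ABCC ⇒ B·AC·BC·BC
    A ↦ B
    B ↦ AC
    C ↦ BC

A->B, B->AC, C->BC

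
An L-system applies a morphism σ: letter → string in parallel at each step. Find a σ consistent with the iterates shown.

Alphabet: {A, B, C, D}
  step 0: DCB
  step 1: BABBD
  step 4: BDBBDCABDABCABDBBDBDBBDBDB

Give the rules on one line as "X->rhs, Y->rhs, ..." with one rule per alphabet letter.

  step 0 ⇒ step 1: DCB ⇒ B·AB·BD
    B ↦ BD
    C ↦ AB
    D ↦ B
    A ↦ CA  (constrained at step 1)

A->CA, B->BD, C->AB, D->B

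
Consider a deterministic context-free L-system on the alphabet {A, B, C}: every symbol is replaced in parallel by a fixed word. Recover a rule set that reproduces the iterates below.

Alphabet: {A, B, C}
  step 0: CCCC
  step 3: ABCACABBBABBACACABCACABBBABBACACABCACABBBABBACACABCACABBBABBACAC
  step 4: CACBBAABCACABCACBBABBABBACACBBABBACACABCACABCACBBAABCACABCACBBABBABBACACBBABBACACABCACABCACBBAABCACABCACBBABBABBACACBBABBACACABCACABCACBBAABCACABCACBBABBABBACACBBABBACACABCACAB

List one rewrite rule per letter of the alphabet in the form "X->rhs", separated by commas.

  step 3 ⇒ step 4: ABCACABBBABBACACABCACABBBABBACACABCACABBBABBACACABCACABBBABBACAC ⇒ CAC·BBA·AB·CAC·AB·CAC·BBA·BBA·BBA·CAC·BBA·BBA·CAC·AB·CAC·AB·CAC·BBA·AB·CAC·AB·CAC·BBA·BBA·BBA·CAC·BBA·BBA·CAC·AB·CAC·AB·CAC·BBA·AB·CAC·AB·CAC·BBA·BBA·BBA·CAC·BBA·BBA·CAC·AB·CAC·AB·CAC·BBA·AB·CAC·AB·CAC·BBA·BBA·BBA·CAC·BBA·BBA·CAC·AB·CAC·AB
    A ↦ CAC
    B ↦ BBA
    C ↦ AB

A->CAC, B->BBA, C->AB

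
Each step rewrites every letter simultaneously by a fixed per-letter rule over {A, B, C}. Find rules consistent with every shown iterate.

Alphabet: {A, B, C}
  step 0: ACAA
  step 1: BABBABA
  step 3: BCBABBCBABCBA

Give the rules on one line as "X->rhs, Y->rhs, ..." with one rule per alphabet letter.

A->BA, B->C, C->B

  step 0 ⇒ step 1: ACAA ⇒ BA·B·BA·BA
    A ↦ BA
    C ↦ B
    B ↦ C  (constrained at step 1)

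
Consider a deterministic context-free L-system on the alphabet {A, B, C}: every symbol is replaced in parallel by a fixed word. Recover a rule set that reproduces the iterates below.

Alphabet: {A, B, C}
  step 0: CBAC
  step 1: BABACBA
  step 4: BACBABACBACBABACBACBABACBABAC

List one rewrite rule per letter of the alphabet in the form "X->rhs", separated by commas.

A->C, B->BA, C->BA

  step 0 ⇒ step 1: CBAC ⇒ BA·BA·C·BA
    A ↦ C
    B ↦ BA
    C ↦ BA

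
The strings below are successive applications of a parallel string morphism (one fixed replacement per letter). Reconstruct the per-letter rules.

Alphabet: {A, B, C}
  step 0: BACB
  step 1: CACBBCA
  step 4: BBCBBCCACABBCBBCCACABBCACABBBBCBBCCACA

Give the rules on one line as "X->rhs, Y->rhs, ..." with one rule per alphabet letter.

  step 0 ⇒ step 1: BACB ⇒ CA·C·BB·CA
    A ↦ C
    B ↦ CA
    C ↦ BB

A->C, B->CA, C->BB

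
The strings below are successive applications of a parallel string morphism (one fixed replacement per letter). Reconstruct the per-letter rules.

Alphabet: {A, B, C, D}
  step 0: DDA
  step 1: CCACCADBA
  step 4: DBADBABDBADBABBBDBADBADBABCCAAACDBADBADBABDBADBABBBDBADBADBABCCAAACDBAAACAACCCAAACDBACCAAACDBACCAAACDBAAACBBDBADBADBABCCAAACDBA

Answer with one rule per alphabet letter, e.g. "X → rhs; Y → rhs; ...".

A->DBA, B->AAC, C->B, D->CCA

  step 0 ⇒ step 1: DDA ⇒ CCA·CCA·DBA
    A ↦ DBA
    D ↦ CCA
    B ↦ AAC  (constrained at step 1)
    C ↦ B  (constrained at step 1)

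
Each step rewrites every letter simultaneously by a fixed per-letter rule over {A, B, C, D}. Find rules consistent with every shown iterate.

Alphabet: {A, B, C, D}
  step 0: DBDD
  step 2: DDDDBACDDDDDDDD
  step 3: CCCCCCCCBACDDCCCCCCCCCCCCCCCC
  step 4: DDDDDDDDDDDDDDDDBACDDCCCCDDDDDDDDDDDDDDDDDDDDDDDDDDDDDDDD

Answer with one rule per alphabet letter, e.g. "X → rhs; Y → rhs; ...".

A->C, B->BA, C->DD, D->CC

  step 3 ⇒ step 4: CCCCCCCCBACDDCCCCCCCCCCCCCCCC ⇒ DD·DD·DD·DD·DD·DD·DD·DD·BA·C·DD·CC·CC·DD·DD·DD·DD·DD·DD·DD·DD·DD·DD·DD·DD·DD·DD·DD·DD
    A ↦ C
    B ↦ BA
    C ↦ DD
    D ↦ CC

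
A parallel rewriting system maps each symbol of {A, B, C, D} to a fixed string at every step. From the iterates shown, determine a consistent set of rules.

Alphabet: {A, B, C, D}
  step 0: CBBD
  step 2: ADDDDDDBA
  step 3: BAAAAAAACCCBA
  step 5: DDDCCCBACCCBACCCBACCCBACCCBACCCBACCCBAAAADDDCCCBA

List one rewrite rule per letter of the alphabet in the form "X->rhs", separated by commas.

A->BA, B->CCC, C->D, D->A

  step 2 ⇒ step 3: ADDDDDDBA ⇒ BA·A·A·A·A·A·A·CCC·BA
    A ↦ BA
    B ↦ CCC
    D ↦ A
    C ↦ D  (constrained at step 0)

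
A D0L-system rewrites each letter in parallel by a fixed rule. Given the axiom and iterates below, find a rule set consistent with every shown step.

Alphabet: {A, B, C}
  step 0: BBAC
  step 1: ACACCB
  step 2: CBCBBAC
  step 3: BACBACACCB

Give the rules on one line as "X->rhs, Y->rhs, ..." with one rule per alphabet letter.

A->C, B->AC, C->B

  step 2 ⇒ step 3: CBCBBAC ⇒ B·AC·B·AC·AC·C·B
    A ↦ C
    B ↦ AC
    C ↦ B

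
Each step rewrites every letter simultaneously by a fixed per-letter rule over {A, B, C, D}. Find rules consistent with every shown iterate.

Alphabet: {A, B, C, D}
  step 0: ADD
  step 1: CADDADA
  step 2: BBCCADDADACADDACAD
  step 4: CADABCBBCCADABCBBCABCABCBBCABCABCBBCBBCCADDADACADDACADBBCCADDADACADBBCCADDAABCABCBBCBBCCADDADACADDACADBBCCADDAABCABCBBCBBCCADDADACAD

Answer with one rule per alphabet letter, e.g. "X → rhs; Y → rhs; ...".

A->CAD, B->ABC, C->BBC, D->DA

  step 1 ⇒ step 2: CADDADA ⇒ BBC·CAD·DA·DA·CAD·DA·CAD
    A ↦ CAD
    C ↦ BBC
    D ↦ DA
    B ↦ ABC  (constrained at step 2)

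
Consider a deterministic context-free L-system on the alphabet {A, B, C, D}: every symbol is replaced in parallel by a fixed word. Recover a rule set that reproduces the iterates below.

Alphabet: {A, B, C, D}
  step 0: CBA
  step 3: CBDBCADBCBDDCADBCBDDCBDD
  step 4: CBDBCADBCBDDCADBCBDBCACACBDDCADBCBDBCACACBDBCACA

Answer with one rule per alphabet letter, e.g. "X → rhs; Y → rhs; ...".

  step 3 ⇒ step 4: CBDBCADBCBDDCADBCBDDCBDD ⇒ CB·DB·CA·DB·CB·DD·CA·DB·CB·DB·CA·CA·CB·DD·CA·DB·CB·DB·CA·CA·CB·DB·CA·CA
    A ↦ DD
    B ↦ DB
    C ↦ CB
    D ↦ CA

A->DD, B->DB, C->CB, D->CA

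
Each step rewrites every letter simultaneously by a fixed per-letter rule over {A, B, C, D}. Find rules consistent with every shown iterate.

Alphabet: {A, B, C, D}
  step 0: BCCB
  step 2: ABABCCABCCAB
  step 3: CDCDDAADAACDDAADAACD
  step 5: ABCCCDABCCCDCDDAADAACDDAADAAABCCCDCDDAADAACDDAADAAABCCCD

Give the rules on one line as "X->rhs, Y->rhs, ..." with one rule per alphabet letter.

  step 2 ⇒ step 3: ABABCCABCCAB ⇒ C·D·C·D·DAA·DAA·C·D·DAA·DAA·C·D
    A ↦ C
    B ↦ D
    C ↦ DAA
    D ↦ AB  (constrained at step 3)

A->C, B->D, C->DAA, D->AB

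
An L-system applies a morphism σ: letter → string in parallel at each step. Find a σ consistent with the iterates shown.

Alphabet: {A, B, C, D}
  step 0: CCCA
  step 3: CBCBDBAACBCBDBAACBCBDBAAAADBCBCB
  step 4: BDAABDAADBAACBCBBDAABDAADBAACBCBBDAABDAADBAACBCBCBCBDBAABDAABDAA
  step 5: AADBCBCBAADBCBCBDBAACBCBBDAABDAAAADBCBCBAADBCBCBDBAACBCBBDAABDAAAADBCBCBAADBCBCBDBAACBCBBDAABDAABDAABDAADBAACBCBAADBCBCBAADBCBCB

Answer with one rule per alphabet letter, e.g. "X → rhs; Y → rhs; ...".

  step 4 ⇒ step 5: BDAABDAADBAACBCBBDAABDAADBAACBCBBDAABDAADBAACBCBCBCBDBAABDAABDAA ⇒ AA·DB·CB·CB·AA·DB·CB·CB·DB·AA·CB·CB·BD·AA·BD·AA·AA·DB·CB·CB·AA·DB·CB·CB·DB·AA·CB·CB·BD·AA·BD·AA·AA·DB·CB·CB·AA·DB·CB·CB·DB·AA·CB·CB·BD·AA·BD·AA·BD·AA·BD·AA·DB·AA·CB·CB·AA·DB·CB·CB·AA·DB·CB·CB
    A ↦ CB
    B ↦ AA
    C ↦ BD
    D ↦ DB

A->CB, B->AA, C->BD, D->DB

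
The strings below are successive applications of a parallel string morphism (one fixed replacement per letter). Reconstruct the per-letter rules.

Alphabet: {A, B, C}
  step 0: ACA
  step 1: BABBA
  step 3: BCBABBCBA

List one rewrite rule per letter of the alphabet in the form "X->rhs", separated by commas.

  step 0 ⇒ step 1: ACA ⇒ BA·B·BA
    A ↦ BA
    C ↦ B
    B ↦ C  (constrained at step 1)

A->BA, B->C, C->B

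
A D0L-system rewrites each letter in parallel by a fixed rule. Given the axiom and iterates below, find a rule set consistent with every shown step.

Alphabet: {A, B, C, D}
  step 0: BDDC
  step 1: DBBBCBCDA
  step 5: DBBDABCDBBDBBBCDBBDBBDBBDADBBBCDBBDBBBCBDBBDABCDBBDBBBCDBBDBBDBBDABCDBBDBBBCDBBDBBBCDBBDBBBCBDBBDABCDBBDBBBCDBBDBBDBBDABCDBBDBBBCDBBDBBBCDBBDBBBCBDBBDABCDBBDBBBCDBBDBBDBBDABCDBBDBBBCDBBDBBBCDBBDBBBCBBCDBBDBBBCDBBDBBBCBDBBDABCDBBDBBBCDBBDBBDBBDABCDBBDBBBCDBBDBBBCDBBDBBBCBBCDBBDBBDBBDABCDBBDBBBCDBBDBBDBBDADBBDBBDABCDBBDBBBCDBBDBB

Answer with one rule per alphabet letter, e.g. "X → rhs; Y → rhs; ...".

  step 0 ⇒ step 1: BDDC ⇒ DBB·BC·BC·DA
    B ↦ DBB
    C ↦ DA
    D ↦ BC
    A ↦ B  (constrained at step 1)

A->B, B->DBB, C->DA, D->BC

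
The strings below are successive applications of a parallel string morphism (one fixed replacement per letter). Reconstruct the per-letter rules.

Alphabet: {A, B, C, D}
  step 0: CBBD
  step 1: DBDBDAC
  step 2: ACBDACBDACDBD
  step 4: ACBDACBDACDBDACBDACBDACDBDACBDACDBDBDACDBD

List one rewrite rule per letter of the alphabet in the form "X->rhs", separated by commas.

  step 1 ⇒ step 2: DBDBDAC ⇒ AC·BD·AC·BD·AC·DB·D
    A ↦ DB
    B ↦ BD
    C ↦ D
    D ↦ AC

A->DB, B->BD, C->D, D->AC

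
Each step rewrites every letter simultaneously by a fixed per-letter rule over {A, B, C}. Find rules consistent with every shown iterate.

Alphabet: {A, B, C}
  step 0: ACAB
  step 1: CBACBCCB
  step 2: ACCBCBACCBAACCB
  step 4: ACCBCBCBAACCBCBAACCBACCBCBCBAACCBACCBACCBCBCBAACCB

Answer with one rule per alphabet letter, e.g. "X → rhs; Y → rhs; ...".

  step 1 ⇒ step 2: CBACBCCB ⇒ A·CCB·CB·A·CCB·A·A·CCB
    A ↦ CB
    B ↦ CCB
    C ↦ A

A->CB, B->CCB, C->A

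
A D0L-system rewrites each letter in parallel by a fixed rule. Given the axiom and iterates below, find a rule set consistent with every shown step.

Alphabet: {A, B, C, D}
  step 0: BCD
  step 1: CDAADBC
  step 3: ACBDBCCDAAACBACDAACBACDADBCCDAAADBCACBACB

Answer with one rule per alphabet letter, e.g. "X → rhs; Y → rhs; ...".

  step 0 ⇒ step 1: BCD ⇒ CDA·A·DBC
    B ↦ CDA
    C ↦ A
    D ↦ DBC
    A ↦ ACB  (constrained at step 1)

A->ACB, B->CDA, C->A, D->DBC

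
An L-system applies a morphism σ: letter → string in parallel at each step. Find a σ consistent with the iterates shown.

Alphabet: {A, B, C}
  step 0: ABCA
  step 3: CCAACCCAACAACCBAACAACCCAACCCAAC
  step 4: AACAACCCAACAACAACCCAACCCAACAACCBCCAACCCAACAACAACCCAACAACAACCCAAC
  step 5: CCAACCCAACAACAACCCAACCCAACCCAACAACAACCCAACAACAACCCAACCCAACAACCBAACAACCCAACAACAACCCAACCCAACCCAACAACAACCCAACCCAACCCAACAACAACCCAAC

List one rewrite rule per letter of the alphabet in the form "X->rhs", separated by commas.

  step 4 ⇒ step 5: AACAACCCAACAACAACCCAACCCAACAACCBCCAACCCAACAACAACCCAACAACAACCCAAC ⇒ C·C·AAC·C·C·AAC·AAC·AAC·C·C·AAC·C·C·AAC·C·C·AAC·AAC·AAC·C·C·AAC·AAC·AAC·C·C·AAC·C·C·AAC·AAC·CB·AAC·AAC·C·C·AAC·AAC·AAC·C·C·AAC·C·C·AAC·C·C·AAC·AAC·AAC·C·C·AAC·C·C·AAC·C·C·AAC·AAC·AAC·C·C·AAC
    A ↦ C
    B ↦ CB
    C ↦ AAC

A->C, B->CB, C->AAC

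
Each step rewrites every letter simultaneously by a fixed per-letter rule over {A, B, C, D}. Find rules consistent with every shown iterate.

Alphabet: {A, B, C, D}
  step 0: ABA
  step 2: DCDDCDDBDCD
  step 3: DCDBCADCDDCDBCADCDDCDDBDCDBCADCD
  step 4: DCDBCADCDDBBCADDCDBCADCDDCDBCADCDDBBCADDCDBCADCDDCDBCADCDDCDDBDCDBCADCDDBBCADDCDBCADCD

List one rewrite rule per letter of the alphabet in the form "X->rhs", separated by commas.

A->D, B->DB, C->BCA, D->DCD

  step 3 ⇒ step 4: DCDBCADCDDCDBCADCDDCDDBDCDBCADCD ⇒ DCD·BCA·DCD·DB·BCA·D·DCD·BCA·DCD·DCD·BCA·DCD·DB·BCA·D·DCD·BCA·DCD·DCD·BCA·DCD·DCD·DB·DCD·BCA·DCD·DB·BCA·D·DCD·BCA·DCD
    A ↦ D
    B ↦ DB
    C ↦ BCA
    D ↦ DCD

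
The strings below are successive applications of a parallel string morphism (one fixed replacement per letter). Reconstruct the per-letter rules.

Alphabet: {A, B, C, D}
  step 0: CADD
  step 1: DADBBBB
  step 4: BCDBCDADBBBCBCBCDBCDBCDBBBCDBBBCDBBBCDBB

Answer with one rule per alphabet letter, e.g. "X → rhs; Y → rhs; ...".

  step 0 ⇒ step 1: CADD ⇒ D·AD·BB·BB
    A ↦ AD
    C ↦ D
    D ↦ BB
    B ↦ BC  (constrained at step 1)

A->AD, B->BC, C->D, D->BB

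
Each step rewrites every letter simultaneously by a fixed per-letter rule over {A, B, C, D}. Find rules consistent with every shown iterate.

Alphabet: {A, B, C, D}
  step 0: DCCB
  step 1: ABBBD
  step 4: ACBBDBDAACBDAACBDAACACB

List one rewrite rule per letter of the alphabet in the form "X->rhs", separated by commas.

  step 0 ⇒ step 1: DCCB ⇒ A·B·B·BD
    B ↦ BD
    C ↦ B
    D ↦ A
    A ↦ AC  (constrained at step 1)

A->AC, B->BD, C->B, D->A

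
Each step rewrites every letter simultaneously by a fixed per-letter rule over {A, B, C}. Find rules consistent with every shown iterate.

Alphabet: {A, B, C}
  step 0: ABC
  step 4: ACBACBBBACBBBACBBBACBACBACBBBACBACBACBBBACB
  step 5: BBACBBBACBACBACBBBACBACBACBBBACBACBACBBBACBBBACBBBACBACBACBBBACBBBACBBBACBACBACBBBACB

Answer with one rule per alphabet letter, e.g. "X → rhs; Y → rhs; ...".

  step 4 ⇒ step 5: ACBACBBBACBBBACBBBACBACBACBBBACBACBACBBBACB ⇒ B·B·ACB·B·B·ACB·ACB·ACB·B·B·ACB·ACB·ACB·B·B·ACB·ACB·ACB·B·B·ACB·B·B·ACB·B·B·ACB·ACB·ACB·B·B·ACB·B·B·ACB·B·B·ACB·ACB·ACB·B·B·ACB
    A ↦ B
    B ↦ ACB
    C ↦ B

A->B, B->ACB, C->B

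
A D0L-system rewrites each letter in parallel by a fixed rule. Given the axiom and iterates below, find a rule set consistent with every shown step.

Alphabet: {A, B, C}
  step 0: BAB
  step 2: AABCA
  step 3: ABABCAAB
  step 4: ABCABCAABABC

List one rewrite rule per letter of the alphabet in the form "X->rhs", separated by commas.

A->AB, B->C, C->A

  step 3 ⇒ step 4: ABABCAAB ⇒ AB·C·AB·C·A·AB·AB·C
    A ↦ AB
    B ↦ C
    C ↦ A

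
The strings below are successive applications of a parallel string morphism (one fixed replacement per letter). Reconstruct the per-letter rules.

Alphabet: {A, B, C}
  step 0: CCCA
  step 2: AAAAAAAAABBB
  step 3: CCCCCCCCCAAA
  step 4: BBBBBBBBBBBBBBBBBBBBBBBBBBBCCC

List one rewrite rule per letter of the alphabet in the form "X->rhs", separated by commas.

  step 3 ⇒ step 4: CCCCCCCCCAAA ⇒ BBB·BBB·BBB·BBB·BBB·BBB·BBB·BBB·BBB·C·C·C
    A ↦ C
    C ↦ BBB
  step 2 ⇒ step 3: AAAAAAAAABBB ⇒ C·C·C·C·C·C·C·C·C·A·A·A
    B ↦ A

A->C, B->A, C->BBB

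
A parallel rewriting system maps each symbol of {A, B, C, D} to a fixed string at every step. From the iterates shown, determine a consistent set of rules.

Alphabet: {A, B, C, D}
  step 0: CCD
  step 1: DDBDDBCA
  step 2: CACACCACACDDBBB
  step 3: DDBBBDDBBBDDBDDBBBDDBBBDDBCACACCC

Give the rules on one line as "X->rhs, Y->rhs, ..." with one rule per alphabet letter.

A->BB, B->C, C->DDB, D->CA

  step 2 ⇒ step 3: CACACCACACDDBBB ⇒ DDB·BB·DDB·BB·DDB·DDB·BB·DDB·BB·DDB·CA·CA·C·C·C
    A ↦ BB
    B ↦ C
    C ↦ DDB
    D ↦ CA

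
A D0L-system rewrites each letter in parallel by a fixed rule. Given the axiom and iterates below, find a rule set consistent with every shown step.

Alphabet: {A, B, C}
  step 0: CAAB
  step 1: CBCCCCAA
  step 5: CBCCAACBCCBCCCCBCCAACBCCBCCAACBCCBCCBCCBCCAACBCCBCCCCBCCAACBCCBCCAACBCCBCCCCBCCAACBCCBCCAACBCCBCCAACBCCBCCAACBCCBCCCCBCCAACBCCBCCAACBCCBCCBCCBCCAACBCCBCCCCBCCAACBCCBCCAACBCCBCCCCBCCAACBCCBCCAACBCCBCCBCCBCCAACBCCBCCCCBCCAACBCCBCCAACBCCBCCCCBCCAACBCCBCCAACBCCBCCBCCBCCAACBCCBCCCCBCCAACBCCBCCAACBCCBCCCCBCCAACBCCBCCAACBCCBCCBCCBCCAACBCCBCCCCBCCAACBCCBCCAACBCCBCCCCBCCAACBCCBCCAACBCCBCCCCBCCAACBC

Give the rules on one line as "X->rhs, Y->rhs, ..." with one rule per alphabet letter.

A->C, B->CAA, C->CBC

  step 0 ⇒ step 1: CAAB ⇒ CBC·C·C·CAA
    A ↦ C
    B ↦ CAA
    C ↦ CBC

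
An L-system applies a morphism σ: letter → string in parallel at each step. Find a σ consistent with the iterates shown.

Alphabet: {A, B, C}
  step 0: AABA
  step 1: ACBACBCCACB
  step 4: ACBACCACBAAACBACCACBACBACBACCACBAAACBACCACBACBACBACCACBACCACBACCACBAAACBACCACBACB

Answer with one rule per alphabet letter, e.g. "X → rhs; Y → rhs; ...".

  step 0 ⇒ step 1: AABA ⇒ ACB·ACB·CC·ACB
    A ↦ ACB
    B ↦ CC
    C ↦ A  (constrained at step 1)

A->ACB, B->CC, C->A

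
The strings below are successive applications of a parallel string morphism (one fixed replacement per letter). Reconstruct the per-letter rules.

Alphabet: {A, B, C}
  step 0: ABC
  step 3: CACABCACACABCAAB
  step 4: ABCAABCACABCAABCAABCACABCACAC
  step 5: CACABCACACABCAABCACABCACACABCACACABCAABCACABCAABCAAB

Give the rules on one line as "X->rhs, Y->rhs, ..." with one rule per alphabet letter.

  step 4 ⇒ step 5: ABCAABCACABCAABCAABCACABCACAC ⇒ CA·C·AB·CA·CA·C·AB·CA·AB·CA·C·AB·CA·CA·C·AB·CA·CA·C·AB·CA·AB·CA·C·AB·CA·AB·CA·AB
    A ↦ CA
    B ↦ C
    C ↦ AB

A->CA, B->C, C->AB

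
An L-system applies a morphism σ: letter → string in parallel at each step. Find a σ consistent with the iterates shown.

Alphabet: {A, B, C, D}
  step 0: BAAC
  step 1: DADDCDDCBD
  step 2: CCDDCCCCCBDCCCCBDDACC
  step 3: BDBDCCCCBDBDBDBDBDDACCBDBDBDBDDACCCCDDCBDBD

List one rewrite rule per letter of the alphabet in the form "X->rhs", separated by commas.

A->DDC, B->DA, C->BD, D->CC

  step 2 ⇒ step 3: CCDDCCCCCBDCCCCBDDACC ⇒ BD·BD·CC·CC·BD·BD·BD·BD·BD·DA·CC·BD·BD·BD·BD·DA·CC·CC·DDC·BD·BD
    A ↦ DDC
    B ↦ DA
    C ↦ BD
    D ↦ CC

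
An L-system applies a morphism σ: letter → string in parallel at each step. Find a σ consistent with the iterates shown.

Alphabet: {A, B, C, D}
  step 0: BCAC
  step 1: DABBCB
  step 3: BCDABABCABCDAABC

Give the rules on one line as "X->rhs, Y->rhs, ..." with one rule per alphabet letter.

  step 0 ⇒ step 1: BCAC ⇒ DA·B·BC·B
    A ↦ BC
    B ↦ DA
    C ↦ B
    D ↦ A  (constrained at step 1)

A->BC, B->DA, C->B, D->A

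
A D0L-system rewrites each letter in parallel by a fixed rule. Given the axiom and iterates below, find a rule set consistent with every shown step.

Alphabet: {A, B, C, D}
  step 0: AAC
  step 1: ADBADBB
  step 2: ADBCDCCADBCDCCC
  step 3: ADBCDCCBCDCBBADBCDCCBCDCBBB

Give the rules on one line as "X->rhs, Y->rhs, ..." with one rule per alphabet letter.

  step 2 ⇒ step 3: ADBCDCCADBCDCCC ⇒ ADB·CDC·C·B·CDC·B·B·ADB·CDC·C·B·CDC·B·B·B
    A ↦ ADB
    B ↦ C
    C ↦ B
    D ↦ CDC

A->ADB, B->C, C->B, D->CDC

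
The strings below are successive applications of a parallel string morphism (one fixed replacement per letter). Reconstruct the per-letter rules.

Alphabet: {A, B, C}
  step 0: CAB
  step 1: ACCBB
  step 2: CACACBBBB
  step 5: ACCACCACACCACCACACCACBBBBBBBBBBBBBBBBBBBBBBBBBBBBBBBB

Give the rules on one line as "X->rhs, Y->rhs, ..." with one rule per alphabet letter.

  step 1 ⇒ step 2: ACCBB ⇒ C·AC·AC·BB·BB
    A ↦ C
    B ↦ BB
    C ↦ AC

A->C, B->BB, C->AC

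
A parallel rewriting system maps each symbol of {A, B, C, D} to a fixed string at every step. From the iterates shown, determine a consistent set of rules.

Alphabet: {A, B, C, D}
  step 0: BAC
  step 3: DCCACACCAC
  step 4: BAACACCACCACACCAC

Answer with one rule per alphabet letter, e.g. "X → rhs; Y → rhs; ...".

  step 3 ⇒ step 4: DCCACACCAC ⇒ BA·AC·AC·C·AC·C·AC·AC·C·AC
    A ↦ C
    C ↦ AC
    D ↦ BA
    B ↦ D  (constrained at step 0)

A->C, B->D, C->AC, D->BA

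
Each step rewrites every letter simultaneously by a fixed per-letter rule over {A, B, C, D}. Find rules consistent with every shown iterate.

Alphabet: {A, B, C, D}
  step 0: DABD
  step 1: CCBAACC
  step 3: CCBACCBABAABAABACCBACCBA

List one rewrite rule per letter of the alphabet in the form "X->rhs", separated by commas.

  step 0 ⇒ step 1: DABD ⇒ CC·BA·A·CC
    A ↦ BA
    B ↦ A
    D ↦ CC
    C ↦ DA  (constrained at step 1)

A->BA, B->A, C->DA, D->CC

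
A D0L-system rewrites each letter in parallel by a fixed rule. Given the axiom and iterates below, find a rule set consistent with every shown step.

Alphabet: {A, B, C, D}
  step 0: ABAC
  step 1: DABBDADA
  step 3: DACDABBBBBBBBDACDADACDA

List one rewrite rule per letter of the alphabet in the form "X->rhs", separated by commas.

A->DA, B->BB, C->DA, D->C

  step 0 ⇒ step 1: ABAC ⇒ DA·BB·DA·DA
    A ↦ DA
    B ↦ BB
    C ↦ DA
    D ↦ C  (constrained at step 1)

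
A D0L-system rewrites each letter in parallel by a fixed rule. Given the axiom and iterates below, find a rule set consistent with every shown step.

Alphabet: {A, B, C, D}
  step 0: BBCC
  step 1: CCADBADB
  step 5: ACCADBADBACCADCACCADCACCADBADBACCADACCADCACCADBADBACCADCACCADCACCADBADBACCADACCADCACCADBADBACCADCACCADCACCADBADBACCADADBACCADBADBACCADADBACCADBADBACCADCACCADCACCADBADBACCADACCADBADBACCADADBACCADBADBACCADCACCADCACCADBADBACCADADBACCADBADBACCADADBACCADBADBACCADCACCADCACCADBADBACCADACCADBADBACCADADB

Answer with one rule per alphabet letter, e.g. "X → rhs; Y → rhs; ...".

  step 0 ⇒ step 1: BBCC ⇒ C·C·ADB·ADB
    B ↦ C
    C ↦ ADB
    A ↦ ACC  (constrained at step 1)
    D ↦ AD  (constrained at step 1)

A->ACC, B->C, C->ADB, D->AD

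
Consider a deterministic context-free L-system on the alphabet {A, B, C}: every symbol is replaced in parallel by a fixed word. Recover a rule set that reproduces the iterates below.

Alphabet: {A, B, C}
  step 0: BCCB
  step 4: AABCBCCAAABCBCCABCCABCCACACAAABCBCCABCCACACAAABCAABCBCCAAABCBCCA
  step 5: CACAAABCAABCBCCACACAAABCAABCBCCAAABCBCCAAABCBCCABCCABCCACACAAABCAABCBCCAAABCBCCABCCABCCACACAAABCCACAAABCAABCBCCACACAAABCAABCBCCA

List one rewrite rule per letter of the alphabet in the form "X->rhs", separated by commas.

A->CA, B->AA, C->BC

  step 4 ⇒ step 5: AABCBCCAAABCBCCABCCABCCACACAAABCBCCABCCACACAAABCAABCBCCAAABCBCCA ⇒ CA·CA·AA·BC·AA·BC·BC·CA·CA·CA·AA·BC·AA·BC·BC·CA·AA·BC·BC·CA·AA·BC·BC·CA·BC·CA·BC·CA·CA·CA·AA·BC·AA·BC·BC·CA·AA·BC·BC·CA·BC·CA·BC·CA·CA·CA·AA·BC·CA·CA·AA·BC·AA·BC·BC·CA·CA·CA·AA·BC·AA·BC·BC·CA
    A ↦ CA
    B ↦ AA
    C ↦ BC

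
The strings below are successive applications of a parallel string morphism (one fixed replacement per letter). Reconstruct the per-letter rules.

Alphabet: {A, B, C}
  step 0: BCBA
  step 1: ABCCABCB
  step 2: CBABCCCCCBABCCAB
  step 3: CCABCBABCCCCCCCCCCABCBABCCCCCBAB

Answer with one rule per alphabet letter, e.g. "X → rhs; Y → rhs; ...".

A->CB, B->AB, C->CC

  step 2 ⇒ step 3: CBABCCCCCBABCCAB ⇒ CC·AB·CB·AB·CC·CC·CC·CC·CC·AB·CB·AB·CC·CC·CB·AB
    A ↦ CB
    B ↦ AB
    C ↦ CC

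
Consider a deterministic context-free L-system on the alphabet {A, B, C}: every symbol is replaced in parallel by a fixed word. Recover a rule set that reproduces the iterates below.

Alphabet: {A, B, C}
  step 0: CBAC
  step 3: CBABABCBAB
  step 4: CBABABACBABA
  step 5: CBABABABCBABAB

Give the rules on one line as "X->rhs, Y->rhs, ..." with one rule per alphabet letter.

  step 4 ⇒ step 5: CBABABACBABA ⇒ CB·A·B·A·B·A·B·CB·A·B·A·B
    A ↦ B
    B ↦ A
    C ↦ CB

A->B, B->A, C->CB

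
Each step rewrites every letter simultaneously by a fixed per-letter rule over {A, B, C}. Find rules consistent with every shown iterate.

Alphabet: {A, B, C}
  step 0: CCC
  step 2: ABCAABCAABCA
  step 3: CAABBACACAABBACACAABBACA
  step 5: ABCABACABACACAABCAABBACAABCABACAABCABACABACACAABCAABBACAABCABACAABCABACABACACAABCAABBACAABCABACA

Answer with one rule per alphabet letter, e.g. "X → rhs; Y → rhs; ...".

A->CA, B->AB, C->BA

  step 2 ⇒ step 3: ABCAABCAABCA ⇒ CA·AB·BA·CA·CA·AB·BA·CA·CA·AB·BA·CA
    A ↦ CA
    B ↦ AB
    C ↦ BA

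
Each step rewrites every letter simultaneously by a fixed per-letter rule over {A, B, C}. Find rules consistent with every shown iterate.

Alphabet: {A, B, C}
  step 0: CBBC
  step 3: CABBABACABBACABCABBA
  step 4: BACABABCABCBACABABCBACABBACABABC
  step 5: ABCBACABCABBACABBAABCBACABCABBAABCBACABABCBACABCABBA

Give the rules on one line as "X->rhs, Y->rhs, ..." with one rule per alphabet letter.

  step 4 ⇒ step 5: BACABABCABCBACABABCBACABBACABABC ⇒ AB·C·BA·C·AB·C·AB·BA·C·AB·BA·AB·C·BA·C·AB·C·AB·BA·AB·C·BA·C·AB·AB·C·BA·C·AB·C·AB·BA
    A ↦ C
    B ↦ AB
    C ↦ BA

A->C, B->AB, C->BA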